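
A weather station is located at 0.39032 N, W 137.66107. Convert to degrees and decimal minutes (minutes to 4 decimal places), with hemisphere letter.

φ: 0° + 0.390320 × 60 = 0° 23.419200′
Lon: fractional part 0.661070 → 39.664200 minutes

0° 23.4192′ N, 137° 39.6642′ W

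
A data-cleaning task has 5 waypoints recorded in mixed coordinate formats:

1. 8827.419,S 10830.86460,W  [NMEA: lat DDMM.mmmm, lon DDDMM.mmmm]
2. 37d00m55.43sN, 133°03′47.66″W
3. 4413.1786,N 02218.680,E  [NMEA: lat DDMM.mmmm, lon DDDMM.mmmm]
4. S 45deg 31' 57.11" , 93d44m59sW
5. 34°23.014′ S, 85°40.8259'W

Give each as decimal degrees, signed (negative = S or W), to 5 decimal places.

Point 1:
  Latitude: degrees = first 2 digits = 88, minutes = 27.419; 88 + 27.419/60 = 88.456983
  hemisphere S, so the sign is −
  Longitude: split at 3 digits → 108° and 30.8646′; 108 + 30.8646/60 = 108.514410
  hemisphere W, so the sign is −
Point 2:
  Latitude: 37 + 0/60 + 55.43/3600 = 37.015397
  N ⇒ keep positive
  λ: 3′ + 47.66″ = 3.79433′; 133 + 3.79433/60 = 133.063239
  W → negative
Point 3:
  Latitude: degrees = first 2 digits = 44, minutes = 13.1786; 44 + 13.1786/60 = 44.219643
  N ⇒ keep positive
  λ: degrees = first 3 digits = 22, minutes = 18.68; 22 + 18.68/60 = 22.311333
  E ⇒ keep positive
Point 4:
  φ: 31′ + 57.11″ = 31.95183′; 45 + 31.95183/60 = 45.532531
  S ⇒ negate
  Longitude: 44′ + 59″ = 44.98333′; 93 + 44.98333/60 = 93.749722
  W ⇒ negate
Point 5:
  Latitude: 34 + 23.014/60 = 34.383567
  hemisphere S, so the sign is −
  Longitude: 40.8259′ = 0.680432°; total 85.680432
  W → negative

1. -88.45698, -108.51441
2. 37.01540, -133.06324
3. 44.21964, 22.31133
4. -45.53253, -93.74972
5. -34.38357, -85.68043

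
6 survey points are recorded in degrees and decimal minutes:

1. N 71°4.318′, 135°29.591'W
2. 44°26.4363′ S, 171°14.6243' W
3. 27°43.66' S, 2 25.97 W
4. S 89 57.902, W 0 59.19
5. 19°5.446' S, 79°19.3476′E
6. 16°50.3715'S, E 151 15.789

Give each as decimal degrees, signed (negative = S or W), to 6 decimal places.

1. 71.071967, -135.493183
2. -44.440605, -171.243738
3. -27.727667, -2.432833
4. -89.965033, -0.986500
5. -19.090767, 79.322460
6. -16.839525, 151.263150

Point 1:
  Latitude: 71 + 4.318/60 = 71.0719667
  N ⇒ keep positive
  Longitude: 135 + 29.591/60 = 135.4931833
  hemisphere W, so the sign is −
Point 2:
  Lat: 44 + 26.4363/60 = 44.4406050
  hemisphere S, so the sign is −
  λ: 14.6243′ = 0.243738°; total 171.2437383
  hemisphere W, so the sign is −
Point 3:
  φ: 27 + 43.66/60 = 27.7276667
  hemisphere S, so the sign is −
  Lon: 25.97′ = 0.432833°; total 2.4328333
  hemisphere W, so the sign is −
Point 4:
  φ: 89 + 57.902/60 = 89.9650333
  S ⇒ negate
  Lon: 59.19′ = 0.986500°; total 0.9865000
  W ⇒ negate
Point 5:
  Latitude: 5.446′ = 0.090767°; total 19.0907667
  S ⇒ negate
  Lon: 19.3476′ = 0.322460°; total 79.3224600
  E ⇒ keep positive
Point 6:
  φ: 50.3715′ = 0.839525°; total 16.8395250
  S → negative
  λ: 151 + 15.789/60 = 151.2631500
  E ⇒ keep positive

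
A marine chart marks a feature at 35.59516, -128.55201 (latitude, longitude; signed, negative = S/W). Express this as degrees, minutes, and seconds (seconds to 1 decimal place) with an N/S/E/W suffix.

Latitude: 0.595160° → 35.70960′; 0.70960 × 60 = 42.576″
Longitude is negative → W; |value| = 128.552010
Longitude: whole degrees 128; 33.12060′ → 33′ and 7.236″

35°35′42.6″ N, 128°33′7.2″ W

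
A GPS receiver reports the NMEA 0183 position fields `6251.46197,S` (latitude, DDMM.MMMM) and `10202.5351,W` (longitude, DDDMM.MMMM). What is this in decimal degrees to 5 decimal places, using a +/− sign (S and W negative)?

-62.85770, -102.04225

Latitude: split at 2 digits → 62° and 51.46197′; 62 + 51.46197/60 = 62.857700
S → negative
λ: degrees = first 3 digits = 102, minutes = 2.5351; 102 + 2.5351/60 = 102.042252
W ⇒ negate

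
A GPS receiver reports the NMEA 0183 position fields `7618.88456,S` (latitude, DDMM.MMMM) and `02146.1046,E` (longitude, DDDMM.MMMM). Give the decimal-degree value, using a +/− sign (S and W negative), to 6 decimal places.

-76.314743, 21.768410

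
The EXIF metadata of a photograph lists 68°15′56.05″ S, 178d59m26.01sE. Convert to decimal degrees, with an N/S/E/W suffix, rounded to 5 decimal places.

Latitude: 68° + 15/60 + 56.05/3600 = 68 + 0.250000 + 0.015569 = 68.265569
Lon: 178 + 59/60 + 26.01/3600 = 178.990558

68.26557° S, 178.99056° E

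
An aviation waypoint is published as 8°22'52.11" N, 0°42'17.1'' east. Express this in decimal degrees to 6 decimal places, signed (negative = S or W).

φ: 8 + 22/60 + 52.11/3600 = 8.3811417
N ⇒ keep positive
Longitude: 0 + 42/60 + 17.1/3600 = 0.7047500
E ⇒ keep positive

8.381142, 0.704750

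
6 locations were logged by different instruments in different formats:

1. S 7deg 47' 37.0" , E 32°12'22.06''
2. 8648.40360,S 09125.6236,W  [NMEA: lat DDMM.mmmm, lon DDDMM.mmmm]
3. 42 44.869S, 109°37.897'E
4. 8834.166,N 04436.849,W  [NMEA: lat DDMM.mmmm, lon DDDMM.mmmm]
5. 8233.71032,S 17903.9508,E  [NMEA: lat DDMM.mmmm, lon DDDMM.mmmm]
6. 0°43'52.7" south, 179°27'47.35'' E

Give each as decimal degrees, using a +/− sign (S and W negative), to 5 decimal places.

1. -7.79361, 32.20613
2. -86.80673, -91.42706
3. -42.74782, 109.63162
4. 88.56943, -44.61415
5. -82.56184, 179.06585
6. -0.73131, 179.46315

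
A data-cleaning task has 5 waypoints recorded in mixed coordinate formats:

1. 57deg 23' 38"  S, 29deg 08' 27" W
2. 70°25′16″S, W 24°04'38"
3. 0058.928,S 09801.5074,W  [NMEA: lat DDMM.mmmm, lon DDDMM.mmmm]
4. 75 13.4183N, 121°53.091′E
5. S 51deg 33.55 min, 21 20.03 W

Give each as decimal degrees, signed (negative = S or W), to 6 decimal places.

Point 1:
  Lat: 57 + 23/60 + 38/3600 = 57.3938889
  S ⇒ negate
  Longitude: 29 + 8/60 + 27/3600 = 29.1408333
  W ⇒ negate
Point 2:
  φ: 70 + 25/60 + 16/3600 = 70.4211111
  S → negative
  Longitude: 24 + 4/60 + 38/3600 = 24.0772222
  W ⇒ negate
Point 3:
  Latitude: degrees = first 2 digits = 0, minutes = 58.928; 0 + 58.928/60 = 0.9821333
  hemisphere S, so the sign is −
  λ: degrees = first 3 digits = 98, minutes = 1.5074; 98 + 1.5074/60 = 98.0251233
  hemisphere W, so the sign is −
Point 4:
  Latitude: 75 + 13.4183/60 = 75.2236383
  N ⇒ keep positive
  λ: 121 + 53.091/60 = 121.8848500
  E ⇒ keep positive
Point 5:
  Lat: 33.55′ = 0.559167°; total 51.5591667
  hemisphere S, so the sign is −
  Lon: 21 + 20.03/60 = 21.3338333
  hemisphere W, so the sign is −

1. -57.393889, -29.140833
2. -70.421111, -24.077222
3. -0.982133, -98.025123
4. 75.223638, 121.884850
5. -51.559167, -21.333833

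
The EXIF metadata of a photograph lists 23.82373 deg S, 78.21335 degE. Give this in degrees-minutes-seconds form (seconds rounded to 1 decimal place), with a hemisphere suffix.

Lat: 0.823730° → 49.42380′; 0.42380 × 60 = 25.428″
Longitude: whole degrees 78; 12.80100′ → 12′ and 48.060″

23°49′25.4″ S, 78°12′48.1″ E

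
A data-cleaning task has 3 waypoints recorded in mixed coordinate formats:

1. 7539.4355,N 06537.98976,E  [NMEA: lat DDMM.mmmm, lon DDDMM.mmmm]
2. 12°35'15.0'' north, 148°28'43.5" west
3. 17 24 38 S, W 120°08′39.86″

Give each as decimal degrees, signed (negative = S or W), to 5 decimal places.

Point 1:
  Lat: split at 2 digits → 75° and 39.4355′; 75 + 39.4355/60 = 75.657258
  N ⇒ keep positive
  Lon: split at 3 digits → 065° and 37.98976′; 65 + 37.98976/60 = 65.633163
  E ⇒ keep positive
Point 2:
  Lat: 35′ + 15″ = 35.25000′; 12 + 35.25000/60 = 12.587500
  N ⇒ keep positive
  Lon: 148 + 28/60 + 43.5/3600 = 148.478750
  W ⇒ negate
Point 3:
  Lat: 24′ + 38″ = 24.63333′; 17 + 24.63333/60 = 17.410556
  S → negative
  Longitude: 120° + 8/60 + 39.86/3600 = 120 + 0.133333 + 0.011072 = 120.144406
  hemisphere W, so the sign is −

1. 75.65726, 65.63316
2. 12.58750, -148.47875
3. -17.41056, -120.14441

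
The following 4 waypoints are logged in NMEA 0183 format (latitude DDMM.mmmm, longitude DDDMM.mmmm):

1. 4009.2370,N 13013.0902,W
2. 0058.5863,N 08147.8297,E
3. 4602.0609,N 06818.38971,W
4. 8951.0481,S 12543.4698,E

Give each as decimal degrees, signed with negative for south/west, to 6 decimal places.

1. 40.153950, -130.218170
2. 0.976438, 81.797162
3. 46.034348, -68.306495
4. -89.850802, 125.724497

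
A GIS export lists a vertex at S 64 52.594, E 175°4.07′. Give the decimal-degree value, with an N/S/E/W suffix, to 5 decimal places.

φ: 64 + 52.594/60 = 64.876567
Longitude: 175 + 4.07/60 = 175.067833

64.87657° S, 175.06783° E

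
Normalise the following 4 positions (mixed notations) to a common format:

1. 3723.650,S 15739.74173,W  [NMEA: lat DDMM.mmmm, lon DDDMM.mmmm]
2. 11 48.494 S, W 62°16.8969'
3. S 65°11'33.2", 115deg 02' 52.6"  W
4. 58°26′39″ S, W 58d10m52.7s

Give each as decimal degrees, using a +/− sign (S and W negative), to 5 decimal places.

Point 1:
  φ: degrees = first 2 digits = 37, minutes = 23.65; 37 + 23.65/60 = 37.394167
  S ⇒ negate
  Longitude: degrees = first 3 digits = 157, minutes = 39.74173; 157 + 39.74173/60 = 157.662362
  W → negative
Point 2:
  φ: 11 + 48.494/60 = 11.808233
  S → negative
  Lon: 16.8969′ = 0.281615°; total 62.281615
  W ⇒ negate
Point 3:
  Lat: 65° + 11/60 + 33.2/3600 = 65 + 0.183333 + 0.009222 = 65.192556
  S ⇒ negate
  Longitude: 2′ + 52.6″ = 2.87667′; 115 + 2.87667/60 = 115.047944
  W ⇒ negate
Point 4:
  Lat: 58° + 26/60 + 39/3600 = 58 + 0.433333 + 0.010833 = 58.444167
  S → negative
  λ: 10′ + 52.7″ = 10.87833′; 58 + 10.87833/60 = 58.181306
  W ⇒ negate

1. -37.39417, -157.66236
2. -11.80823, -62.28162
3. -65.19256, -115.04794
4. -58.44417, -58.18131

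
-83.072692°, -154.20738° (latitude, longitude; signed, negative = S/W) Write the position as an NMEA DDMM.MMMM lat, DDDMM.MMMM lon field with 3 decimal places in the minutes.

Latitude is negative → S; |value| = 83.072692
Lat: 83° + 0.072692 × 60 = 83° 4.36152′
Longitude is negative → W; |value| = 154.207380
Longitude: fractional part 0.207380 → 12.44280 minutes

8304.362,S / 15412.443,W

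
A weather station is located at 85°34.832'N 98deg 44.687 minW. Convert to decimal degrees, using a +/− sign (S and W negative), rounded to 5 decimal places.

85.58053, -98.74478

φ: 34.832′ = 0.580533°; total 85.580533
N ⇒ keep positive
Lon: 98 + 44.687/60 = 98.744783
W ⇒ negate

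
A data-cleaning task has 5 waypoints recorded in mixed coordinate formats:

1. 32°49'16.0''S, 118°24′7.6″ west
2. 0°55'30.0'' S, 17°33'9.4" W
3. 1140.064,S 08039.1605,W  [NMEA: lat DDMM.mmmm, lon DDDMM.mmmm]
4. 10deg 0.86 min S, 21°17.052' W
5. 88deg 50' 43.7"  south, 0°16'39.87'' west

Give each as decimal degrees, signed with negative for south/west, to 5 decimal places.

1. -32.82111, -118.40211
2. -0.92500, -17.55261
3. -11.66773, -80.65268
4. -10.01433, -21.28420
5. -88.84547, -0.27774

Point 1:
  φ: 32 + 49/60 + 16/3600 = 32.821111
  S → negative
  Lon: 24′ + 7.6″ = 24.12667′; 118 + 24.12667/60 = 118.402111
  hemisphere W, so the sign is −
Point 2:
  Latitude: 0° + 55/60 + 30/3600 = 0 + 0.916667 + 0.008333 = 0.925000
  S → negative
  Longitude: 17° + 33/60 + 9.4/3600 = 17 + 0.550000 + 0.002611 = 17.552611
  W → negative
Point 3:
  Latitude: split at 2 digits → 11° and 40.064′; 11 + 40.064/60 = 11.667733
  S ⇒ negate
  Lon: degrees = first 3 digits = 80, minutes = 39.1605; 80 + 39.1605/60 = 80.652675
  W → negative
Point 4:
  φ: 0.86′ = 0.014333°; total 10.014333
  hemisphere S, so the sign is −
  λ: 21 + 17.052/60 = 21.284200
  W ⇒ negate
Point 5:
  Latitude: 88 + 50/60 + 43.7/3600 = 88.845472
  hemisphere S, so the sign is −
  Lon: 0° + 16/60 + 39.87/3600 = 0 + 0.266667 + 0.011075 = 0.277742
  W ⇒ negate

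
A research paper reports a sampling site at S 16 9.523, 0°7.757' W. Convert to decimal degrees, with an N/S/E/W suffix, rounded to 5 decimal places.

φ: 9.523′ = 0.158717°; total 16.158717
λ: 7.757′ = 0.129283°; total 0.129283

16.15872° S, 0.12928° W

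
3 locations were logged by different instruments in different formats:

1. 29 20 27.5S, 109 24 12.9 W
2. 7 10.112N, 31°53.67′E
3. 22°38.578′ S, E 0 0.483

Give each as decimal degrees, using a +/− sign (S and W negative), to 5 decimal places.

1. -29.34097, -109.40358
2. 7.16853, 31.89450
3. -22.64297, 0.00805

Point 1:
  φ: 20′ + 27.5″ = 20.45833′; 29 + 20.45833/60 = 29.340972
  S ⇒ negate
  Longitude: 109° + 24/60 + 12.9/3600 = 109 + 0.400000 + 0.003583 = 109.403583
  W → negative
Point 2:
  Lat: 7 + 10.112/60 = 7.168533
  N ⇒ keep positive
  Longitude: 53.67′ = 0.894500°; total 31.894500
  E → positive
Point 3:
  Lat: 22 + 38.578/60 = 22.642967
  S → negative
  Lon: 0.483′ = 0.008050°; total 0.008050
  E → positive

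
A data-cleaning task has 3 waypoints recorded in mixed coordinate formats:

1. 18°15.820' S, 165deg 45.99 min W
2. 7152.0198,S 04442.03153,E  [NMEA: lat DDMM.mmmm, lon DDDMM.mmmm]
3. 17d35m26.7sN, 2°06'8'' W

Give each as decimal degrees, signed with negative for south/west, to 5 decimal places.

Point 1:
  Latitude: 15.82′ = 0.263667°; total 18.263667
  S → negative
  λ: 165 + 45.99/60 = 165.766500
  W → negative
Point 2:
  φ: degrees = first 2 digits = 71, minutes = 52.0198; 71 + 52.0198/60 = 71.866997
  S ⇒ negate
  Longitude: degrees = first 3 digits = 44, minutes = 42.03153; 44 + 42.03153/60 = 44.700526
  E → positive
Point 3:
  φ: 17° + 35/60 + 26.7/3600 = 17 + 0.583333 + 0.007417 = 17.590750
  N → positive
  λ: 2° + 6/60 + 8/3600 = 2 + 0.100000 + 0.002222 = 2.102222
  hemisphere W, so the sign is −

1. -18.26367, -165.76650
2. -71.86700, 44.70053
3. 17.59075, -2.10222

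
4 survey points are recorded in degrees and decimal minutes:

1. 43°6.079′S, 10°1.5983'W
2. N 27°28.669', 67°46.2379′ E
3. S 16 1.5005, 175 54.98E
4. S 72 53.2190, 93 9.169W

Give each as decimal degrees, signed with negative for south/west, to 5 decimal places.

Point 1:
  Lat: 6.079′ = 0.101317°; total 43.101317
  S → negative
  Lon: 1.5983′ = 0.026638°; total 10.026638
  W ⇒ negate
Point 2:
  φ: 27 + 28.669/60 = 27.477817
  N ⇒ keep positive
  λ: 67 + 46.2379/60 = 67.770632
  E ⇒ keep positive
Point 3:
  φ: 1.5005′ = 0.025008°; total 16.025008
  hemisphere S, so the sign is −
  λ: 54.98′ = 0.916333°; total 175.916333
  E → positive
Point 4:
  Latitude: 72 + 53.219/60 = 72.886983
  S ⇒ negate
  λ: 93 + 9.169/60 = 93.152817
  W ⇒ negate

1. -43.10132, -10.02664
2. 27.47782, 67.77063
3. -16.02501, 175.91633
4. -72.88698, -93.15282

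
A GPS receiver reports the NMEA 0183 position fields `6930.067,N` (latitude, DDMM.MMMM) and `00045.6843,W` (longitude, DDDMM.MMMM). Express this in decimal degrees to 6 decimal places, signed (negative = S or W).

Lat: degrees = first 2 digits = 69, minutes = 30.067; 69 + 30.067/60 = 69.5011167
N → positive
Lon: split at 3 digits → 000° and 45.6843′; 0 + 45.6843/60 = 0.7614050
W ⇒ negate

69.501117, -0.761405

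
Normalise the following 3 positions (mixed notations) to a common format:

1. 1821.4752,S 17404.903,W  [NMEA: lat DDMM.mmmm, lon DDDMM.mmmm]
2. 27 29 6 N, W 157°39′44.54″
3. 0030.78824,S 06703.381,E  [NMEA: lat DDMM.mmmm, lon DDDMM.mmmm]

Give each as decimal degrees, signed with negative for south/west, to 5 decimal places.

1. -18.35792, -174.08172
2. 27.48500, -157.66237
3. -0.51314, 67.05635

Point 1:
  Latitude: split at 2 digits → 18° and 21.4752′; 18 + 21.4752/60 = 18.357920
  S ⇒ negate
  Longitude: degrees = first 3 digits = 174, minutes = 4.903; 174 + 4.903/60 = 174.081717
  hemisphere W, so the sign is −
Point 2:
  φ: 29′ + 6″ = 29.10000′; 27 + 29.10000/60 = 27.485000
  N → positive
  Lon: 157 + 39/60 + 44.54/3600 = 157.662372
  W → negative
Point 3:
  Lat: degrees = first 2 digits = 0, minutes = 30.78824; 0 + 30.78824/60 = 0.513137
  S → negative
  Lon: split at 3 digits → 067° and 3.381′; 67 + 3.381/60 = 67.056350
  E ⇒ keep positive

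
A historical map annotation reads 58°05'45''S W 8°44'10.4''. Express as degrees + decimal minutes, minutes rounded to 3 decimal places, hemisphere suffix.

58° 5.750′ S, 8° 44.173′ W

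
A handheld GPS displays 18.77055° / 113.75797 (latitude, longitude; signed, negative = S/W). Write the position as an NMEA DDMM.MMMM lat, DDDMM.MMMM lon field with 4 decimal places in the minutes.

1846.2330,N / 11345.4782,E

Lat: 18° + 0.770550 × 60 = 18° 46.233000′
Lon: fractional part 0.757970 → 45.478200 minutes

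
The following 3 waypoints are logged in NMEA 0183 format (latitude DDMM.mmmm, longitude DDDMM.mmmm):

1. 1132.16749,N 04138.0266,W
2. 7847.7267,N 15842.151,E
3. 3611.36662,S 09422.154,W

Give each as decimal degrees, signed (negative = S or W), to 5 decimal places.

Point 1:
  Lat: degrees = first 2 digits = 11, minutes = 32.16749; 11 + 32.16749/60 = 11.536125
  N ⇒ keep positive
  Lon: split at 3 digits → 041° and 38.0266′; 41 + 38.0266/60 = 41.633777
  W → negative
Point 2:
  φ: degrees = first 2 digits = 78, minutes = 47.7267; 78 + 47.7267/60 = 78.795445
  N ⇒ keep positive
  λ: split at 3 digits → 158° and 42.151′; 158 + 42.151/60 = 158.702517
  E → positive
Point 3:
  Lat: degrees = first 2 digits = 36, minutes = 11.36662; 36 + 11.36662/60 = 36.189444
  S ⇒ negate
  Longitude: split at 3 digits → 094° and 22.154′; 94 + 22.154/60 = 94.369233
  hemisphere W, so the sign is −

1. 11.53612, -41.63378
2. 78.79545, 158.70252
3. -36.18944, -94.36923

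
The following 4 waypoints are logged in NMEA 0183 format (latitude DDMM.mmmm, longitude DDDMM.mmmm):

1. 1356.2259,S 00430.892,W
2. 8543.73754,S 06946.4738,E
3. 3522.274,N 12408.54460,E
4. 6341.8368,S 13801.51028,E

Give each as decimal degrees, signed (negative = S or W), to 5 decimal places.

Point 1:
  φ: degrees = first 2 digits = 13, minutes = 56.2259; 13 + 56.2259/60 = 13.937098
  S → negative
  Longitude: split at 3 digits → 004° and 30.892′; 4 + 30.892/60 = 4.514867
  hemisphere W, so the sign is −
Point 2:
  Latitude: split at 2 digits → 85° and 43.73754′; 85 + 43.73754/60 = 85.728959
  S ⇒ negate
  λ: degrees = first 3 digits = 69, minutes = 46.4738; 69 + 46.4738/60 = 69.774563
  E → positive
Point 3:
  Latitude: split at 2 digits → 35° and 22.274′; 35 + 22.274/60 = 35.371233
  N → positive
  Longitude: split at 3 digits → 124° and 8.5446′; 124 + 8.5446/60 = 124.142410
  E → positive
Point 4:
  φ: degrees = first 2 digits = 63, minutes = 41.8368; 63 + 41.8368/60 = 63.697280
  hemisphere S, so the sign is −
  Longitude: degrees = first 3 digits = 138, minutes = 1.51028; 138 + 1.51028/60 = 138.025171
  E ⇒ keep positive

1. -13.93710, -4.51487
2. -85.72896, 69.77456
3. 35.37123, 124.14241
4. -63.69728, 138.02517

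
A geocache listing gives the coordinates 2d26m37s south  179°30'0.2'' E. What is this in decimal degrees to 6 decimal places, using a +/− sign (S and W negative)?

φ: 2° + 26/60 + 37/3600 = 2 + 0.433333 + 0.010278 = 2.4436111
S → negative
λ: 179 + 30/60 + 0.2/3600 = 179.5000556
E ⇒ keep positive

-2.443611, 179.500056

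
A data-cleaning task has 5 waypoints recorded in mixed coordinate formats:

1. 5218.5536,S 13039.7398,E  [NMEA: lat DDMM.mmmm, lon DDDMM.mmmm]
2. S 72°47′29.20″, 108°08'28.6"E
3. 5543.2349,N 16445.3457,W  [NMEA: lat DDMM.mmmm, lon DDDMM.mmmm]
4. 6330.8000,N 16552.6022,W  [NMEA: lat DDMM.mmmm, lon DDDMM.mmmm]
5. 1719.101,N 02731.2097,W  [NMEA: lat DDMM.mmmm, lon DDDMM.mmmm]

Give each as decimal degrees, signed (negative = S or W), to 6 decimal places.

Point 1:
  φ: split at 2 digits → 52° and 18.5536′; 52 + 18.5536/60 = 52.3092267
  S ⇒ negate
  Lon: split at 3 digits → 130° and 39.7398′; 130 + 39.7398/60 = 130.6623300
  E ⇒ keep positive
Point 2:
  Latitude: 47′ + 29.2″ = 47.48667′; 72 + 47.48667/60 = 72.7914444
  S → negative
  Longitude: 108 + 8/60 + 28.6/3600 = 108.1412778
  E ⇒ keep positive
Point 3:
  φ: split at 2 digits → 55° and 43.2349′; 55 + 43.2349/60 = 55.7205817
  N → positive
  Longitude: degrees = first 3 digits = 164, minutes = 45.3457; 164 + 45.3457/60 = 164.7557617
  W → negative
Point 4:
  φ: degrees = first 2 digits = 63, minutes = 30.8; 63 + 30.8/60 = 63.5133333
  N ⇒ keep positive
  Lon: degrees = first 3 digits = 165, minutes = 52.6022; 165 + 52.6022/60 = 165.8767033
  W ⇒ negate
Point 5:
  Latitude: degrees = first 2 digits = 17, minutes = 19.101; 17 + 19.101/60 = 17.3183500
  N ⇒ keep positive
  λ: split at 3 digits → 027° and 31.2097′; 27 + 31.2097/60 = 27.5201617
  W ⇒ negate

1. -52.309227, 130.662330
2. -72.791444, 108.141278
3. 55.720582, -164.755762
4. 63.513333, -165.876703
5. 17.318350, -27.520162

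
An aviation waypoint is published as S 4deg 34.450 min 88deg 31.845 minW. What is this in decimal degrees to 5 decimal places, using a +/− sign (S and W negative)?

Lat: 34.45′ = 0.574167°; total 4.574167
S → negative
Longitude: 88 + 31.845/60 = 88.530750
W ⇒ negate

-4.57417, -88.53075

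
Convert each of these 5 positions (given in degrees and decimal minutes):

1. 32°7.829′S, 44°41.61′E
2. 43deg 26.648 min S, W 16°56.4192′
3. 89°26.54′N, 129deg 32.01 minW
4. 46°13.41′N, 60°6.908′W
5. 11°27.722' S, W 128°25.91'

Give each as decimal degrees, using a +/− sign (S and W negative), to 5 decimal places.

Point 1:
  φ: 32 + 7.829/60 = 32.130483
  S → negative
  Lon: 44 + 41.61/60 = 44.693500
  E → positive
Point 2:
  φ: 26.648′ = 0.444133°; total 43.444133
  hemisphere S, so the sign is −
  λ: 16 + 56.4192/60 = 16.940320
  hemisphere W, so the sign is −
Point 3:
  Lat: 89 + 26.54/60 = 89.442333
  N ⇒ keep positive
  λ: 129 + 32.01/60 = 129.533500
  W → negative
Point 4:
  Latitude: 13.41′ = 0.223500°; total 46.223500
  N → positive
  λ: 60 + 6.908/60 = 60.115133
  W ⇒ negate
Point 5:
  Lat: 27.722′ = 0.462033°; total 11.462033
  S ⇒ negate
  λ: 25.91′ = 0.431833°; total 128.431833
  hemisphere W, so the sign is −

1. -32.13048, 44.69350
2. -43.44413, -16.94032
3. 89.44233, -129.53350
4. 46.22350, -60.11513
5. -11.46203, -128.43183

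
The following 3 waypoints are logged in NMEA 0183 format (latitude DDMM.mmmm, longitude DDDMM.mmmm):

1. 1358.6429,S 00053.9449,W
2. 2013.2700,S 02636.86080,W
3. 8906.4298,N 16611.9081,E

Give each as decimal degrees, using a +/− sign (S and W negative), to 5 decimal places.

1. -13.97738, -0.89908
2. -20.22117, -26.61435
3. 89.10716, 166.19847

Point 1:
  φ: split at 2 digits → 13° and 58.6429′; 13 + 58.6429/60 = 13.977382
  S ⇒ negate
  Longitude: degrees = first 3 digits = 0, minutes = 53.9449; 0 + 53.9449/60 = 0.899082
  hemisphere W, so the sign is −
Point 2:
  Latitude: split at 2 digits → 20° and 13.27′; 20 + 13.27/60 = 20.221167
  hemisphere S, so the sign is −
  λ: split at 3 digits → 026° and 36.8608′; 26 + 36.8608/60 = 26.614347
  W → negative
Point 3:
  Lat: split at 2 digits → 89° and 6.4298′; 89 + 6.4298/60 = 89.107163
  N ⇒ keep positive
  Longitude: split at 3 digits → 166° and 11.9081′; 166 + 11.9081/60 = 166.198468
  E ⇒ keep positive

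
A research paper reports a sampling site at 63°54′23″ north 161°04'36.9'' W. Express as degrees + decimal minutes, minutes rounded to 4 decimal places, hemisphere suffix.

63° 54.3833′ N, 161° 4.6150′ W

φ: seconds/60 = 0.38333; minutes = 54 + 0.38333 = 54.383333
λ: 4 + 36.9/60 = 4.615000′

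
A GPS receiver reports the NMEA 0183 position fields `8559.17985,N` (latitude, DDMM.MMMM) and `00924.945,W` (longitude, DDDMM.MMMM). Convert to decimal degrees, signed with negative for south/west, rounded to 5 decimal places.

Latitude: split at 2 digits → 85° and 59.17985′; 85 + 59.17985/60 = 85.986331
N → positive
λ: split at 3 digits → 009° and 24.945′; 9 + 24.945/60 = 9.415750
W ⇒ negate

85.98633, -9.41575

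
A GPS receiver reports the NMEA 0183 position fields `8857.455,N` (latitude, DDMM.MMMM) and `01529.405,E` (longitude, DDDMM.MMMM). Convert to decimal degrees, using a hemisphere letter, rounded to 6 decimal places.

Lat: degrees = first 2 digits = 88, minutes = 57.455; 88 + 57.455/60 = 88.9575833
Lon: split at 3 digits → 015° and 29.405′; 15 + 29.405/60 = 15.4900833

88.957583° N, 15.490083° E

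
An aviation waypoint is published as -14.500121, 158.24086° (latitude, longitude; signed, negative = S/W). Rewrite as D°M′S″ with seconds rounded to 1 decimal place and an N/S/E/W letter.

Latitude is negative → S; |value| = 14.500121
φ: 0.500121° → 30.00726′; 0.00726 × 60 = 0.436″
Lon: whole degrees 158; 14.45160′ → 14′ and 27.096″

14°30′0.4″ S, 158°14′27.1″ E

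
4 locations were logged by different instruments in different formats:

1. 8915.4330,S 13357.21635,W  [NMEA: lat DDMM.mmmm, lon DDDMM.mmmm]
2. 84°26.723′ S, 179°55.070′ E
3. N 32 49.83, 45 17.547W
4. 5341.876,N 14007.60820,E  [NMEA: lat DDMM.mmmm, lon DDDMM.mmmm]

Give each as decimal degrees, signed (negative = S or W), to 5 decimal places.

1. -89.25722, -133.95361
2. -84.44538, 179.91783
3. 32.83050, -45.29245
4. 53.69793, 140.12680

Point 1:
  Latitude: degrees = first 2 digits = 89, minutes = 15.433; 89 + 15.433/60 = 89.257217
  hemisphere S, so the sign is −
  λ: split at 3 digits → 133° and 57.21635′; 133 + 57.21635/60 = 133.953606
  hemisphere W, so the sign is −
Point 2:
  Latitude: 26.723′ = 0.445383°; total 84.445383
  hemisphere S, so the sign is −
  Lon: 179 + 55.07/60 = 179.917833
  E ⇒ keep positive
Point 3:
  Lat: 32 + 49.83/60 = 32.830500
  N ⇒ keep positive
  Longitude: 45 + 17.547/60 = 45.292450
  W → negative
Point 4:
  φ: degrees = first 2 digits = 53, minutes = 41.876; 53 + 41.876/60 = 53.697933
  N → positive
  λ: split at 3 digits → 140° and 7.6082′; 140 + 7.6082/60 = 140.126803
  E ⇒ keep positive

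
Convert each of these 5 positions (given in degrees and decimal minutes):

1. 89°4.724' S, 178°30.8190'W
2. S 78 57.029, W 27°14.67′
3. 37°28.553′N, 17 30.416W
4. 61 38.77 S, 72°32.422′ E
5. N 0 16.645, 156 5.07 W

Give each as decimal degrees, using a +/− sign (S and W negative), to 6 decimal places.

1. -89.078733, -178.513650
2. -78.950483, -27.244500
3. 37.475883, -17.506933
4. -61.646167, 72.540367
5. 0.277417, -156.084500

Point 1:
  Lat: 4.724′ = 0.078733°; total 89.0787333
  S → negative
  Lon: 30.819′ = 0.513650°; total 178.5136500
  W ⇒ negate
Point 2:
  Lat: 57.029′ = 0.950483°; total 78.9504833
  S → negative
  Longitude: 27 + 14.67/60 = 27.2445000
  W → negative
Point 3:
  Latitude: 37 + 28.553/60 = 37.4758833
  N → positive
  λ: 17 + 30.416/60 = 17.5069333
  hemisphere W, so the sign is −
Point 4:
  φ: 38.77′ = 0.646167°; total 61.6461667
  hemisphere S, so the sign is −
  Longitude: 72 + 32.422/60 = 72.5403667
  E ⇒ keep positive
Point 5:
  Latitude: 0 + 16.645/60 = 0.2774167
  N ⇒ keep positive
  Longitude: 5.07′ = 0.084500°; total 156.0845000
  hemisphere W, so the sign is −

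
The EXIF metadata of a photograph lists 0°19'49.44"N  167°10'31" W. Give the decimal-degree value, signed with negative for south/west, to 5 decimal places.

φ: 0° + 19/60 + 49.44/3600 = 0 + 0.316667 + 0.013733 = 0.330400
N ⇒ keep positive
Longitude: 167° + 10/60 + 31/3600 = 167 + 0.166667 + 0.008611 = 167.175278
W ⇒ negate

0.33040, -167.17528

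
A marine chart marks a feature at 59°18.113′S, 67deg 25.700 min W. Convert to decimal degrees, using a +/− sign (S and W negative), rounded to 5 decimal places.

Latitude: 18.113′ = 0.301883°; total 59.301883
S ⇒ negate
Longitude: 25.7′ = 0.428333°; total 67.428333
hemisphere W, so the sign is −

-59.30188, -67.42833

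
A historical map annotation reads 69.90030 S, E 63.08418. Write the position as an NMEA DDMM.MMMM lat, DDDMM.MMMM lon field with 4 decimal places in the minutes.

Lat: minutes = (69.900300 − 69) × 60 = 54.018000
λ: minutes = (63.084180 − 63) × 60 = 5.050800

6954.0180,S / 06305.0508,E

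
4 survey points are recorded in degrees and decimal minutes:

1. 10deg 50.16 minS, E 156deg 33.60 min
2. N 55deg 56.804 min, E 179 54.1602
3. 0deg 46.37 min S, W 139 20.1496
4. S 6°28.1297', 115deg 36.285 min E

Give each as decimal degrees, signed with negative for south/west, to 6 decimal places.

1. -10.836000, 156.560000
2. 55.946733, 179.902670
3. -0.772833, -139.335827
4. -6.468828, 115.604750

Point 1:
  Latitude: 50.16′ = 0.836000°; total 10.8360000
  hemisphere S, so the sign is −
  Longitude: 156 + 33.6/60 = 156.5600000
  E ⇒ keep positive
Point 2:
  Latitude: 56.804′ = 0.946733°; total 55.9467333
  N ⇒ keep positive
  Lon: 179 + 54.1602/60 = 179.9026700
  E → positive
Point 3:
  Latitude: 0 + 46.37/60 = 0.7728333
  hemisphere S, so the sign is −
  Lon: 20.1496′ = 0.335827°; total 139.3358267
  W ⇒ negate
Point 4:
  Lat: 6 + 28.1297/60 = 6.4688283
  S → negative
  Longitude: 115 + 36.285/60 = 115.6047500
  E → positive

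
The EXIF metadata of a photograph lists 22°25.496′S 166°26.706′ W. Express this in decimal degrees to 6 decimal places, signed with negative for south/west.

-22.424933, -166.445100

φ: 25.496′ = 0.424933°; total 22.4249333
S → negative
Lon: 26.706′ = 0.445100°; total 166.4451000
W → negative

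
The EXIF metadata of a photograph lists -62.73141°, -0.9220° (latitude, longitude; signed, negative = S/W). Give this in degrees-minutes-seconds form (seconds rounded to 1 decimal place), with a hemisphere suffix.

Latitude is negative → S; |value| = 62.731410
Latitude: 0.731410° → 43.88460′; 0.88460 × 60 = 53.076″
Longitude is negative → W; |value| = 0.922000
Lon: 0.922000 × 60 = 55.32000′ → 55′, remainder × 60 = 19.200″

62°43′53.1″ S, 0°55′19.2″ W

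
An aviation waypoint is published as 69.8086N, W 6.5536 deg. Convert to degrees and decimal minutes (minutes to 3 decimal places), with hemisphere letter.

69° 48.516′ N, 6° 33.216′ W

Lat: fractional part 0.808600 → 48.51600 minutes
λ: 6° + 0.553600 × 60 = 6° 33.21600′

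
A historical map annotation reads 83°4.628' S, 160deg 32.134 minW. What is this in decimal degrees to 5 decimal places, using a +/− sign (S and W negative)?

-83.07713, -160.53557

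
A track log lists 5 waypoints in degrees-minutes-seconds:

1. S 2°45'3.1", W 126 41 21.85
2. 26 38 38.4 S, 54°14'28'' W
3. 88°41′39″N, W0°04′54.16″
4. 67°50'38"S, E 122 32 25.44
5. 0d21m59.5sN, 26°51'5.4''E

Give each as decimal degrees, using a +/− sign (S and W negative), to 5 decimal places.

1. -2.75086, -126.68940
2. -26.64400, -54.24111
3. 88.69417, -0.08171
4. -67.84389, 122.54040
5. 0.36653, 26.85150

Point 1:
  Lat: 2° + 45/60 + 3.1/3600 = 2 + 0.750000 + 0.000861 = 2.750861
  hemisphere S, so the sign is −
  Longitude: 41′ + 21.85″ = 41.36417′; 126 + 41.36417/60 = 126.689403
  hemisphere W, so the sign is −
Point 2:
  Lat: 26° + 38/60 + 38.4/3600 = 26 + 0.633333 + 0.010667 = 26.644000
  S ⇒ negate
  λ: 14′ + 28″ = 14.46667′; 54 + 14.46667/60 = 54.241111
  W ⇒ negate
Point 3:
  φ: 41′ + 39″ = 41.65000′; 88 + 41.65000/60 = 88.694167
  N → positive
  Longitude: 4′ + 54.16″ = 4.90267′; 0 + 4.90267/60 = 0.081711
  W → negative
Point 4:
  Lat: 50′ + 38″ = 50.63333′; 67 + 50.63333/60 = 67.843889
  hemisphere S, so the sign is −
  Lon: 32′ + 25.44″ = 32.42400′; 122 + 32.42400/60 = 122.540400
  E ⇒ keep positive
Point 5:
  φ: 0° + 21/60 + 59.5/3600 = 0 + 0.350000 + 0.016528 = 0.366528
  N ⇒ keep positive
  λ: 51′ + 5.4″ = 51.09000′; 26 + 51.09000/60 = 26.851500
  E → positive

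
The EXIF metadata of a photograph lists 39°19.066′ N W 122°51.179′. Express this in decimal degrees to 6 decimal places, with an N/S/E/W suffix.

39.317767° N, 122.852983° W

Latitude: 39 + 19.066/60 = 39.3177667
λ: 122 + 51.179/60 = 122.8529833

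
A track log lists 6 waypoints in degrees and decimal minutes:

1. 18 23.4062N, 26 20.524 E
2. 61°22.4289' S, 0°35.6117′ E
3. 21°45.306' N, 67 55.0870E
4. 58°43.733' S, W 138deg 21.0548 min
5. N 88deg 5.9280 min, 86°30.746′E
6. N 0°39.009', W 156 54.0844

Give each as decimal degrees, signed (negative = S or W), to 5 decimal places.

Point 1:
  Latitude: 23.4062′ = 0.390103°; total 18.390103
  N → positive
  Lon: 20.524′ = 0.342067°; total 26.342067
  E → positive
Point 2:
  Lat: 61 + 22.4289/60 = 61.373815
  S ⇒ negate
  Lon: 0 + 35.6117/60 = 0.593528
  E ⇒ keep positive
Point 3:
  φ: 45.306′ = 0.755100°; total 21.755100
  N → positive
  Longitude: 55.087′ = 0.918117°; total 67.918117
  E → positive
Point 4:
  Latitude: 58 + 43.733/60 = 58.728883
  S ⇒ negate
  λ: 21.0548′ = 0.350913°; total 138.350913
  W → negative
Point 5:
  Lat: 88 + 5.928/60 = 88.098800
  N → positive
  Longitude: 86 + 30.746/60 = 86.512433
  E ⇒ keep positive
Point 6:
  Latitude: 39.009′ = 0.650150°; total 0.650150
  N ⇒ keep positive
  Lon: 156 + 54.0844/60 = 156.901407
  W ⇒ negate

1. 18.39010, 26.34207
2. -61.37382, 0.59353
3. 21.75510, 67.91812
4. -58.72888, -138.35091
5. 88.09880, 86.51243
6. 0.65015, -156.90141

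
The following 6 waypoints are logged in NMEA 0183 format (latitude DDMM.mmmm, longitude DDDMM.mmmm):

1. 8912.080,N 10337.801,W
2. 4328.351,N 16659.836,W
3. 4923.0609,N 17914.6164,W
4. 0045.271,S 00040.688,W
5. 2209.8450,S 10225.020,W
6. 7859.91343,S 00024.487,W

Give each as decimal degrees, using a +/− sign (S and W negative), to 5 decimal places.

1. 89.20133, -103.63002
2. 43.47252, -166.99727
3. 49.38435, -179.24361
4. -0.75452, -0.67813
5. -22.16408, -102.41700
6. -78.99856, -0.40812

Point 1:
  Latitude: degrees = first 2 digits = 89, minutes = 12.08; 89 + 12.08/60 = 89.201333
  N → positive
  Lon: split at 3 digits → 103° and 37.801′; 103 + 37.801/60 = 103.630017
  W ⇒ negate
Point 2:
  Latitude: degrees = first 2 digits = 43, minutes = 28.351; 43 + 28.351/60 = 43.472517
  N ⇒ keep positive
  λ: split at 3 digits → 166° and 59.836′; 166 + 59.836/60 = 166.997267
  W → negative
Point 3:
  φ: degrees = first 2 digits = 49, minutes = 23.0609; 49 + 23.0609/60 = 49.384348
  N ⇒ keep positive
  Longitude: degrees = first 3 digits = 179, minutes = 14.6164; 179 + 14.6164/60 = 179.243607
  hemisphere W, so the sign is −
Point 4:
  Lat: split at 2 digits → 00° and 45.271′; 0 + 45.271/60 = 0.754517
  hemisphere S, so the sign is −
  Lon: degrees = first 3 digits = 0, minutes = 40.688; 0 + 40.688/60 = 0.678133
  W ⇒ negate
Point 5:
  Latitude: split at 2 digits → 22° and 9.845′; 22 + 9.845/60 = 22.164083
  S ⇒ negate
  λ: split at 3 digits → 102° and 25.02′; 102 + 25.02/60 = 102.417000
  hemisphere W, so the sign is −
Point 6:
  Lat: degrees = first 2 digits = 78, minutes = 59.91343; 78 + 59.91343/60 = 78.998557
  S → negative
  Longitude: degrees = first 3 digits = 0, minutes = 24.487; 0 + 24.487/60 = 0.408117
  W ⇒ negate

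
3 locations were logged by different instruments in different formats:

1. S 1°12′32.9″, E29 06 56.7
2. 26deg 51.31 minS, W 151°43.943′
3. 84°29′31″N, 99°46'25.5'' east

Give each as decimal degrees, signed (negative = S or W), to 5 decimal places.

Point 1:
  Lat: 12′ + 32.9″ = 12.54833′; 1 + 12.54833/60 = 1.209139
  hemisphere S, so the sign is −
  Longitude: 6′ + 56.7″ = 6.94500′; 29 + 6.94500/60 = 29.115750
  E ⇒ keep positive
Point 2:
  Lat: 26 + 51.31/60 = 26.855167
  S → negative
  Longitude: 43.943′ = 0.732383°; total 151.732383
  W ⇒ negate
Point 3:
  Lat: 84° + 29/60 + 31/3600 = 84 + 0.483333 + 0.008611 = 84.491944
  N → positive
  Lon: 46′ + 25.5″ = 46.42500′; 99 + 46.42500/60 = 99.773750
  E ⇒ keep positive

1. -1.20914, 29.11575
2. -26.85517, -151.73238
3. 84.49194, 99.77375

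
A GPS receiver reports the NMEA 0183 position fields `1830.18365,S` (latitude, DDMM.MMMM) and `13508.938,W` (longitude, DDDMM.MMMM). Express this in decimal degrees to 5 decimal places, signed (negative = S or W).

-18.50306, -135.14897

Lat: split at 2 digits → 18° and 30.18365′; 18 + 30.18365/60 = 18.503061
hemisphere S, so the sign is −
Lon: split at 3 digits → 135° and 8.938′; 135 + 8.938/60 = 135.148967
hemisphere W, so the sign is −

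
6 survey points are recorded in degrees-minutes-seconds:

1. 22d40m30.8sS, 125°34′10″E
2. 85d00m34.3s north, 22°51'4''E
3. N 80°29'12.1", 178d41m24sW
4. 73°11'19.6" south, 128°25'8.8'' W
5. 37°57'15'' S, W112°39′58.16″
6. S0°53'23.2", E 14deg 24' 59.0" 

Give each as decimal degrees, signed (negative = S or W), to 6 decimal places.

Point 1:
  φ: 40′ + 30.8″ = 40.51333′; 22 + 40.51333/60 = 22.6752222
  S → negative
  Longitude: 34′ + 10″ = 34.16667′; 125 + 34.16667/60 = 125.5694444
  E ⇒ keep positive
Point 2:
  φ: 0′ + 34.3″ = 0.57167′; 85 + 0.57167/60 = 85.0095278
  N → positive
  Longitude: 22° + 51/60 + 4/3600 = 22 + 0.850000 + 0.001111 = 22.8511111
  E → positive
Point 3:
  Lat: 80° + 29/60 + 12.1/3600 = 80 + 0.483333 + 0.003361 = 80.4866944
  N ⇒ keep positive
  Lon: 178° + 41/60 + 24/3600 = 178 + 0.683333 + 0.006667 = 178.6900000
  W → negative
Point 4:
  φ: 11′ + 19.6″ = 11.32667′; 73 + 11.32667/60 = 73.1887778
  S → negative
  Lon: 128 + 25/60 + 8.8/3600 = 128.4191111
  hemisphere W, so the sign is −
Point 5:
  φ: 37 + 57/60 + 15/3600 = 37.9541667
  S ⇒ negate
  λ: 39′ + 58.16″ = 39.96933′; 112 + 39.96933/60 = 112.6661556
  hemisphere W, so the sign is −
Point 6:
  Lat: 0 + 53/60 + 23.2/3600 = 0.8897778
  hemisphere S, so the sign is −
  Longitude: 24′ + 59″ = 24.98333′; 14 + 24.98333/60 = 14.4163889
  E ⇒ keep positive

1. -22.675222, 125.569444
2. 85.009528, 22.851111
3. 80.486694, -178.690000
4. -73.188778, -128.419111
5. -37.954167, -112.666156
6. -0.889778, 14.416389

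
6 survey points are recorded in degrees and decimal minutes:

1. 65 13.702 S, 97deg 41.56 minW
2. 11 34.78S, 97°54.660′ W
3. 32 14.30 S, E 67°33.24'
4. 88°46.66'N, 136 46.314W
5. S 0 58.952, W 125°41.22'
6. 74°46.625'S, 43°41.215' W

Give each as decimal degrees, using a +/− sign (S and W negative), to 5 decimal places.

Point 1:
  Lat: 13.702′ = 0.228367°; total 65.228367
  S ⇒ negate
  Longitude: 41.56′ = 0.692667°; total 97.692667
  hemisphere W, so the sign is −
Point 2:
  Latitude: 11 + 34.78/60 = 11.579667
  S → negative
  Lon: 54.66′ = 0.911000°; total 97.911000
  hemisphere W, so the sign is −
Point 3:
  Lat: 32 + 14.3/60 = 32.238333
  hemisphere S, so the sign is −
  λ: 33.24′ = 0.554000°; total 67.554000
  E ⇒ keep positive
Point 4:
  φ: 46.66′ = 0.777667°; total 88.777667
  N → positive
  λ: 46.314′ = 0.771900°; total 136.771900
  hemisphere W, so the sign is −
Point 5:
  φ: 0 + 58.952/60 = 0.982533
  S → negative
  Lon: 41.22′ = 0.687000°; total 125.687000
  W ⇒ negate
Point 6:
  φ: 74 + 46.625/60 = 74.777083
  hemisphere S, so the sign is −
  λ: 43 + 41.215/60 = 43.686917
  W ⇒ negate

1. -65.22837, -97.69267
2. -11.57967, -97.91100
3. -32.23833, 67.55400
4. 88.77767, -136.77190
5. -0.98253, -125.68700
6. -74.77708, -43.68692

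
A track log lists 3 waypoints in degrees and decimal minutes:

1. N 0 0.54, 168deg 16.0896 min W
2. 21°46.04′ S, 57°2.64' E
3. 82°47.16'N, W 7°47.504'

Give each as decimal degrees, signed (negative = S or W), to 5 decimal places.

Point 1:
  Lat: 0 + 0.54/60 = 0.009000
  N → positive
  Lon: 16.0896′ = 0.268160°; total 168.268160
  W → negative
Point 2:
  φ: 46.04′ = 0.767333°; total 21.767333
  hemisphere S, so the sign is −
  λ: 57 + 2.64/60 = 57.044000
  E → positive
Point 3:
  Latitude: 82 + 47.16/60 = 82.786000
  N ⇒ keep positive
  λ: 7 + 47.504/60 = 7.791733
  hemisphere W, so the sign is −

1. 0.00900, -168.26816
2. -21.76733, 57.04400
3. 82.78600, -7.79173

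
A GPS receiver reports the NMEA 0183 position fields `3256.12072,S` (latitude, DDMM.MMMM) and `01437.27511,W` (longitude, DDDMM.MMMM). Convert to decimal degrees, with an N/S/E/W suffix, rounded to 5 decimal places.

32.93535° S, 14.62125° W

Lat: split at 2 digits → 32° and 56.12072′; 32 + 56.12072/60 = 32.935345
Longitude: split at 3 digits → 014° and 37.27511′; 14 + 37.27511/60 = 14.621252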